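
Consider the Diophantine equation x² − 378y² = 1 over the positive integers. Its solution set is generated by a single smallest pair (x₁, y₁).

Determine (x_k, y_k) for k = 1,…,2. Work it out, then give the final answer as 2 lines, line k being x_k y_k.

8749 450
153090001 7874100

√378 → a₀=19, period (2,3,1,4,1,3,2,38); ℓ=8 even so k=7
step 0: (19, 1)  from 19·(1,0) + (0,1)
step 1: (39, 2)  from 2·(19,1) + (1,0)
step 2: (136, 7)  from 3·(39,2) + (19,1)
…
step 5: (1011, 52)  from 1·(836,43) + (175,9)
step 6: (3869, 199)  from 3·(1011,52) + (836,43)
step 7: (8749, 450)  from 2·(3869,199) + (1011,52)
fundamental: x₁=8749, y₁=450  (since 76545001 − 378·202500 = 1)
(8749+450√378)^2 = 153090001 + 7874100√378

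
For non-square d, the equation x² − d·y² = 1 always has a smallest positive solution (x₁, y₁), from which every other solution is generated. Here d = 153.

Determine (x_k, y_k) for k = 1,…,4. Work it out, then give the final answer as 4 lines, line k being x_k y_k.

2177 176
9478657 766304
41270070401 3336487440
179689877047297 14527065547456

√153 = [12; 2,1,2,2,2,1,2,24, …], period ℓ=8 (even) → k=7
k=0  a_k=12  p_k/q_k = 12/1
…
k=2  a_k=1  p_k/q_k = 37/3
k=3  a_k=2  p_k/q_k = 99/8
…
k=6  a_k=1  p_k/q_k = 804/65
k=7  a_k=2  p_k/q_k = 2177/176
→ (2177, 176).  Check: 2177²=4739329, 153·176²=4739328, difference 1.
(x_2, y_2) = (2177·2177 + 153·176·176, 2177·176 + 176·2177) = (9478657, 766304)
(x_3, y_3) = (2177·9478657 + 153·176·766304, 2177·766304 + 176·9478657) = (41270070401, 3336487440)
(x_4, y_4) = (2177·41270070401 + 153·176·3336487440, 2177·3336487440 + 176·41270070401) = (179689877047297, 14527065547456)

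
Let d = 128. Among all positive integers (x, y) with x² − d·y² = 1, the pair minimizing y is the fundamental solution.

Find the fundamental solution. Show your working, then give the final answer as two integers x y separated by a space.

577 51

√128 → a₀=11, period (3,5,3,22); ℓ=4 even so k=3
i=0: a=11 ⇒ p=11, q=1
i=1: a=3 ⇒ p=34, q=3
i=2: a=5 ⇒ p=181, q=16
i=3: a=3 ⇒ p=577, q=51
(x₁, y₁) = (577, 51);  577² − 128·51² = 1 ✓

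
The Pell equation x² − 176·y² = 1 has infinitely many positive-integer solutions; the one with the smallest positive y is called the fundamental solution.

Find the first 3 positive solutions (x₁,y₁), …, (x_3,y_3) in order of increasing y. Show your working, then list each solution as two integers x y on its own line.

199 15
79201 5970
31521799 2376045

d=176: √d = [13; 3,1,3,26] (ℓ=4, even), read p_3/q_3
a_0=13:  p_0=13·1+0=13,  q_0=13·0+1=1
a_1=3:  p_1=3·13+1=40,  q_1=3·1+0=3
a_2=1:  p_2=1·40+13=53,  q_2=1·3+1=4
a_3=3:  p_3=3·53+40=199,  q_3=3·4+3=15
fundamental: x₁=199, y₁=15  (since 39601 − 176·225 = 1)
(199+15√176)^2 = 79201 + 5970√176
(199+15√176)^3 = 31521799 + 2376045√176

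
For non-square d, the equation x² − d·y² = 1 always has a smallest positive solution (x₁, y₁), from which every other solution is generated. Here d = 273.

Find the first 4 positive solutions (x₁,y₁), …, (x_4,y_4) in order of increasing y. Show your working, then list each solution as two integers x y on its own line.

[16; 1,1,10,1,1,32] for √273; ℓ=6 ⇒ convergent index 5
k=0  a_k=16  p_k/q_k = 16/1
k=1  a_k=1  p_k/q_k = 17/1
k=2  a_k=1  p_k/q_k = 33/2
…
k=4  a_k=1  p_k/q_k = 380/23
k=5  a_k=1  p_k/q_k = 727/44
fundamental: x₁=727, y₁=44  (since 528529 − 273·1936 = 1)
n=2: (727,44)∘(727,44) = (727·727+273·44·44, 727·44+44·727) = (1057057,63976)
n=3: (1057057,63976)∘(727,44) = (727·1057057+273·44·63976, 727·63976+44·1057057) = (1536960151,93021060)
n=4: (1536960151,93021060)∘(727,44) = (727·1536960151+273·44·93021060, 727·93021060+44·1536960151) = (2234739002497,135252557264)

727 44
1057057 63976
1536960151 93021060
2234739002497 135252557264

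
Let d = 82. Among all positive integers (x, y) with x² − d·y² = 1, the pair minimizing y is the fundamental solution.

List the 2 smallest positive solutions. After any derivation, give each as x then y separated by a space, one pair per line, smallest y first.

√82 = [9; 18, …], period ℓ=1 (odd) → k=1
k=0  a_k=9  p_k/q_k = 9/1
k=1  a_k=18  p_k/q_k = 163/18
→ (163, 18).  Check: 163²=26569, 82·18²=26568, difference 1.
(163+18√82)^2 = 53137 + 5868√82

163 18
53137 5868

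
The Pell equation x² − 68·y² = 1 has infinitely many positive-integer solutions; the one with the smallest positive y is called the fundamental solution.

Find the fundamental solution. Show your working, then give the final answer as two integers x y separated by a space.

33 4

√68 = [8; 4,16, …], period ℓ=2 (even) → k=1
i=0: a=8 ⇒ p=8, q=1
i=1: a=4 ⇒ p=33, q=4
→ (33, 4).  Check: 33²=1089, 68·4²=1088, difference 1.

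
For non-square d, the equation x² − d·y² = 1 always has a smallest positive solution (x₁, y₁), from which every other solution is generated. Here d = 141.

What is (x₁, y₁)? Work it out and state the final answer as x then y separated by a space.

√141 → a₀=11, period (1,6,1,22); ℓ=4 even so k=3
step 0: (11, 1)  from 11·(1,0) + (0,1)
step 1: (12, 1)  from 1·(11,1) + (1,0)
step 2: (83, 7)  from 6·(12,1) + (11,1)
step 3: (95, 8)  from 1·(83,7) + (12,1)
(x₁, y₁) = (95, 8);  95² − 141·8² = 1 ✓

95 8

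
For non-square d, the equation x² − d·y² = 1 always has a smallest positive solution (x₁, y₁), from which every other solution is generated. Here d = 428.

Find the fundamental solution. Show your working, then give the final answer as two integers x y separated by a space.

1850887 89466

d=428: √d = [20; 1,2,4,1,5,10,5,1,4,2,1,40] (ℓ=12, even), read p_11/q_11
i=0: a=20 ⇒ p=20, q=1
i=1: a=1 ⇒ p=21, q=1
i=2: a=2 ⇒ p=62, q=3
…
i=4: a=1 ⇒ p=331, q=16
i=5: a=5 ⇒ p=1924, q=93
…
i=7: a=5 ⇒ p=99779, q=4823
i=8: a=1 ⇒ p=119350, q=5769
i=9: a=4 ⇒ p=577179, q=27899
i=10: a=2 ⇒ p=1273708, q=61567
i=11: a=1 ⇒ p=1850887, q=89466
fundamental: x₁=1850887, y₁=89466  (since 3425782686769 − 428·8004165156 = 1)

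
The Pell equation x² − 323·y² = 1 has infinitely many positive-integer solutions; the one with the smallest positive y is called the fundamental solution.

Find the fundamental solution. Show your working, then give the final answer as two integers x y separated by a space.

18 1

√323 = [17; 1,34, …], period ℓ=2 (even) → k=1
a_0=17:  p_0=17·1+0=17,  q_0=17·0+1=1
a_1=1:  p_1=1·17+1=18,  q_1=1·1+0=1
(x₁, y₁) = (18, 1);  18² − 323·1² = 1 ✓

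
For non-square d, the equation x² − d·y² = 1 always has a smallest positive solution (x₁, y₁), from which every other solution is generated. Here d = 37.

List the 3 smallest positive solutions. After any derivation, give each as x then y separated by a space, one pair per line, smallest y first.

73 12
10657 1752
1555849 255780

√37 = [6; 12, …], period ℓ=1 (odd) → k=1
k=0  a_k=6  p_k/q_k = 6/1
k=1  a_k=12  p_k/q_k = 73/12
(x₁, y₁) = (73, 12);  73² − 37·12² = 1 ✓
k=2:  x_2 = 73·73+37·12·12 = 10657,  y_2 = 73·12+12·73 = 1752
k=3:  x_3 = 73·10657+37·12·1752 = 1555849,  y_3 = 73·1752+12·10657 = 255780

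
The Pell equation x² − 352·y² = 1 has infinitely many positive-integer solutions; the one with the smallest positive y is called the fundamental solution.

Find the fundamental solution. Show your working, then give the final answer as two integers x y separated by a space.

77617 4137

√352 = [18; 1,3,5,9,5,3,1,36, …], period ℓ=8 (even) → k=7
step 0: (18, 1)  from 18·(1,0) + (0,1)
step 1: (19, 1)  from 1·(18,1) + (1,0)
…
step 3: (394, 21)  from 5·(75,4) + (19,1)
…
step 5: (18499, 986)  from 5·(3621,193) + (394,21)
step 6: (59118, 3151)  from 3·(18499,986) + (3621,193)
step 7: (77617, 4137)  from 1·(59118,3151) + (18499,986)
→ (77617, 4137).  Check: 77617²=6024398689, 352·4137²=6024398688, difference 1.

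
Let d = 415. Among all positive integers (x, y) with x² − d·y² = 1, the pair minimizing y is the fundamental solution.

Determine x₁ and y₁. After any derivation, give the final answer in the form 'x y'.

18412804 903849

√415 = [20; 2,1,2,4,6,…,1,2,40, …], period ℓ=16 (even) → k=15
k=0  a_k=20  p_k/q_k = 20/1
k=1  a_k=2  p_k/q_k = 41/2
…
k=3  a_k=2  p_k/q_k = 163/8
k=4  a_k=4  p_k/q_k = 713/35
…
k=6  a_k=1  p_k/q_k = 5154/253
…
k=8  a_k=3  p_k/q_k = 33939/1666
k=9  a_k=1  p_k/q_k = 43534/2137
k=10  a_k=1  p_k/q_k = 77473/3803
k=11  a_k=6  p_k/q_k = 508372/24955
k=12  a_k=4  p_k/q_k = 2110961/103623
k=13  a_k=2  p_k/q_k = 4730294/232201
k=14  a_k=1  p_k/q_k = 6841255/335824
k=15  a_k=2  p_k/q_k = 18412804/903849
fundamental: x₁=18412804, y₁=903849  (since 339031351142416 − 415·816943014801 = 1)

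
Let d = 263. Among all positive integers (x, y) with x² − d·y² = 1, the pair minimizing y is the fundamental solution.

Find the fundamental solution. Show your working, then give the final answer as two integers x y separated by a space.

[16; 4,1,1,1,1,15,1,1,1,1,4,32] for √263; ℓ=12 ⇒ convergent index 11
k=0  a_k=16  p_k/q_k = 16/1
k=1  a_k=4  p_k/q_k = 65/4
k=2  a_k=1  p_k/q_k = 81/5
…
k=4  a_k=1  p_k/q_k = 227/14
k=5  a_k=1  p_k/q_k = 373/23
k=6  a_k=15  p_k/q_k = 5822/359
k=7  a_k=1  p_k/q_k = 6195/382
k=8  a_k=1  p_k/q_k = 12017/741
k=9  a_k=1  p_k/q_k = 18212/1123
k=10  a_k=1  p_k/q_k = 30229/1864
k=11  a_k=4  p_k/q_k = 139128/8579
fundamental: x₁=139128, y₁=8579  (since 19356600384 − 263·73599241 = 1)

139128 8579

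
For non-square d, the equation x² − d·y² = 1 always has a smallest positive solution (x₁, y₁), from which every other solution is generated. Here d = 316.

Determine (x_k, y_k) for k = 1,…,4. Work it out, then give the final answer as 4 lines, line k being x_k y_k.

√316 → a₀=17, period (1,3,2,8,2,3,1,34); ℓ=8 even so k=7
a_0=17:  p_0=17·1+0=17,  q_0=17·0+1=1
a_1=1:  p_1=1·17+1=18,  q_1=1·1+0=1
a_2=3:  p_2=3·18+17=71,  q_2=3·1+1=4
a_3=2:  p_3=2·71+18=160,  q_3=2·4+1=9
a_4=8:  p_4=8·160+71=1351,  q_4=8·9+4=76
…
a_6=3:  p_6=3·2862+1351=9937,  q_6=3·161+76=559
a_7=1:  p_7=1·9937+2862=12799,  q_7=1·559+161=720
(x₁, y₁) = (12799, 720);  12799² − 316·720² = 1 ✓
(x_2, y_2) = (12799·12799 + 316·720·720, 12799·720 + 720·12799) = (327628801, 18430560)
(x_3, y_3) = (12799·327628801 + 316·720·18430560, 12799·18430560 + 720·327628801) = (8386642035199, 471785474160)
(x_4, y_4) = (12799·8386642035199 + 316·720·471785474160, 12799·471785474160 + 720·8386642035199) = (214681262489395201, 12076764549117120)

12799 720
327628801 18430560
8386642035199 471785474160
214681262489395201 12076764549117120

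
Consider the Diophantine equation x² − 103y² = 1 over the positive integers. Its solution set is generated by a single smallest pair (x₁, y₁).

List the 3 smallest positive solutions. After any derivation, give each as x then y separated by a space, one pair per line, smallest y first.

227528 22419
103537981567 10201900464
47115579739725224 4642436017523565

d=103: √d = [10; 6,1,2,1,1,9,1,1,2,1,6,20] (ℓ=12, even), read p_11/q_11
i=0: a=10 ⇒ p=10, q=1
…
i=2: a=1 ⇒ p=71, q=7
i=3: a=2 ⇒ p=203, q=20
i=4: a=1 ⇒ p=274, q=27
i=5: a=1 ⇒ p=477, q=47
i=6: a=9 ⇒ p=4567, q=450
…
i=10: a=1 ⇒ p=33877, q=3338
i=11: a=6 ⇒ p=227528, q=22419
→ (227528, 22419).  Check: 227528²=51768990784, 103·22419²=51768990783, difference 1.
k=2:  x_2 = 227528·227528+103·22419·22419 = 103537981567,  y_2 = 227528·22419+22419·227528 = 10201900464
k=3:  x_3 = 227528·103537981567+103·22419·10201900464 = 47115579739725224,  y_3 = 227528·10201900464+22419·103537981567 = 4642436017523565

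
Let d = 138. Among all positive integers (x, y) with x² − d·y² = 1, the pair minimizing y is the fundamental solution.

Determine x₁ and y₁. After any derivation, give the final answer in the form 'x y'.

47 4

d=138: √d = [11; 1,2,1,22] (ℓ=4, even), read p_3/q_3
step 0: (11, 1)  from 11·(1,0) + (0,1)
step 1: (12, 1)  from 1·(11,1) + (1,0)
step 2: (35, 3)  from 2·(12,1) + (11,1)
step 3: (47, 4)  from 1·(35,3) + (12,1)
fundamental: x₁=47, y₁=4  (since 2209 − 138·16 = 1)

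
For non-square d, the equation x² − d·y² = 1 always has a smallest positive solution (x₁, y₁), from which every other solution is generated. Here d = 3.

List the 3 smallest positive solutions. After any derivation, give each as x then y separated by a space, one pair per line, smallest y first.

2 1
7 4
26 15

√3 = [1; 1,2, …], period ℓ=2 (even) → k=1
k=0  a_k=1  p_k/q_k = 1/1
k=1  a_k=1  p_k/q_k = 2/1
→ (2, 1).  Check: 2²=4, 3·1²=3, difference 1.
n=2: (2,1)∘(2,1) = (2·2+3·1·1, 2·1+1·2) = (7,4)
n=3: (7,4)∘(2,1) = (2·7+3·1·4, 2·4+1·7) = (26,15)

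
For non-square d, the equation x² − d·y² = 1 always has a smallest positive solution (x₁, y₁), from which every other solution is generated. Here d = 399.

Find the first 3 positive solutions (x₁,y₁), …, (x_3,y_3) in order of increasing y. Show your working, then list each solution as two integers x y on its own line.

[19; 1,38] for √399; ℓ=2 ⇒ convergent index 1
a_0=19:  p_0=19·1+0=19,  q_0=19·0+1=1
a_1=1:  p_1=1·19+1=20,  q_1=1·1+0=1
fundamental: x₁=20, y₁=1  (since 400 − 399·1 = 1)
n=2: (20,1)∘(20,1) = (20·20+399·1·1, 20·1+1·20) = (799,40)
n=3: (799,40)∘(20,1) = (20·799+399·1·40, 20·40+1·799) = (31940,1599)

20 1
799 40
31940 1599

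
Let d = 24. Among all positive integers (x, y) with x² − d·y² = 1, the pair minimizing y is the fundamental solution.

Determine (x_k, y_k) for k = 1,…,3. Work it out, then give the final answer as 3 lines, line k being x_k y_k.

5 1
49 10
485 99

[4; 1,8] for √24; ℓ=2 ⇒ convergent index 1
k=0  a_k=4  p_k/q_k = 4/1
k=1  a_k=1  p_k/q_k = 5/1
→ (5, 1).  Check: 5²=25, 24·1²=24, difference 1.
k=2:  x_2 = 5·5+24·1·1 = 49,  y_2 = 5·1+1·5 = 10
k=3:  x_3 = 5·49+24·1·10 = 485,  y_3 = 5·10+1·49 = 99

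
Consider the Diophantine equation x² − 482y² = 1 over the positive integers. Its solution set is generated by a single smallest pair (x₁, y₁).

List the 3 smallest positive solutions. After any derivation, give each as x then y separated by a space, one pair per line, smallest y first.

483 22
466577 21252
450712899 20529410

[21; 1,20,1,42] for √482; ℓ=4 ⇒ convergent index 3
k=0  a_k=21  p_k/q_k = 21/1
k=1  a_k=1  p_k/q_k = 22/1
k=2  a_k=20  p_k/q_k = 461/21
k=3  a_k=1  p_k/q_k = 483/22
(x₁, y₁) = (483, 22);  483² − 482·22² = 1 ✓
(483+22√482)^2 = 466577 + 21252√482
(483+22√482)^3 = 450712899 + 20529410√482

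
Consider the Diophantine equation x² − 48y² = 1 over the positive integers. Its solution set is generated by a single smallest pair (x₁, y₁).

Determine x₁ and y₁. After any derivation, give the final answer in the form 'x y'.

7 1

d=48: √d = [6; 1,12] (ℓ=2, even), read p_1/q_1
step 0: (6, 1)  from 6·(1,0) + (0,1)
step 1: (7, 1)  from 1·(6,1) + (1,0)
fundamental: x₁=7, y₁=1  (since 49 − 48·1 = 1)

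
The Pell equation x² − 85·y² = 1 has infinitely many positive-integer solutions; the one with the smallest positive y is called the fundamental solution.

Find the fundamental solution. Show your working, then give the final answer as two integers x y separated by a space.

d=85: √d = [9; 4,1,1,4,18] (ℓ=5, odd), read p_9/q_9
k=0  a_k=9  p_k/q_k = 9/1
…
k=3  a_k=1  p_k/q_k = 83/9
k=4  a_k=4  p_k/q_k = 378/41
k=5  a_k=18  p_k/q_k = 6887/747
…
k=8  a_k=1  p_k/q_k = 62739/6805
k=9  a_k=4  p_k/q_k = 285769/30996
fundamental: x₁=285769, y₁=30996  (since 81663921361 − 85·960752016 = 1)

285769 30996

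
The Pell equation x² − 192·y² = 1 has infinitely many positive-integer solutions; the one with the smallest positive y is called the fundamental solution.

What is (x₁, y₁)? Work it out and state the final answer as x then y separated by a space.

√192 = [13; 1,5,1,26, …], period ℓ=4 (even) → k=3
k=0  a_k=13  p_k/q_k = 13/1
…
k=2  a_k=5  p_k/q_k = 83/6
k=3  a_k=1  p_k/q_k = 97/7
→ (97, 7).  Check: 97²=9409, 192·7²=9408, difference 1.

97 7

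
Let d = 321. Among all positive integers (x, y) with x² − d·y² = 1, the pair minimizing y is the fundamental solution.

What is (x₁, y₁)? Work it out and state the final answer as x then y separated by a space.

215 12

[17; 1,10,1,34] for √321; ℓ=4 ⇒ convergent index 3
step 0: (17, 1)  from 17·(1,0) + (0,1)
step 1: (18, 1)  from 1·(17,1) + (1,0)
step 2: (197, 11)  from 10·(18,1) + (17,1)
step 3: (215, 12)  from 1·(197,11) + (18,1)
(x₁, y₁) = (215, 12);  215² − 321·12² = 1 ✓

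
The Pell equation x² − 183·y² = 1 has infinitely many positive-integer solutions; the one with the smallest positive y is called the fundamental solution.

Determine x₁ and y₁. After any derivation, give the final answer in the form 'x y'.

487 36

[13; 1,1,8,1,1,26] for √183; ℓ=6 ⇒ convergent index 5
k=0  a_k=13  p_k/q_k = 13/1
…
k=2  a_k=1  p_k/q_k = 27/2
k=3  a_k=8  p_k/q_k = 230/17
k=4  a_k=1  p_k/q_k = 257/19
k=5  a_k=1  p_k/q_k = 487/36
fundamental: x₁=487, y₁=36  (since 237169 − 183·1296 = 1)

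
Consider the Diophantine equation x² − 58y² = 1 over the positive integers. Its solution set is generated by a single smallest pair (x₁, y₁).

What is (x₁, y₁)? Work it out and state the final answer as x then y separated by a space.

19603 2574

√58 → a₀=7, period (1,1,1,1,1,1,14); ℓ=7 odd so k=13
k=0  a_k=7  p_k/q_k = 7/1
…
k=5  a_k=1  p_k/q_k = 61/8
k=6  a_k=1  p_k/q_k = 99/13
k=7  a_k=14  p_k/q_k = 1447/190
k=8  a_k=1  p_k/q_k = 1546/203
k=9  a_k=1  p_k/q_k = 2993/393
…
k=11  a_k=1  p_k/q_k = 7532/989
k=12  a_k=1  p_k/q_k = 12071/1585
k=13  a_k=1  p_k/q_k = 19603/2574
(x₁, y₁) = (19603, 2574);  19603² − 58·2574² = 1 ✓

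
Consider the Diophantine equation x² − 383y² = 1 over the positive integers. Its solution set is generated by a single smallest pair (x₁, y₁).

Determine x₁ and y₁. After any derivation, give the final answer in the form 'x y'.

18768 959

√383 = [19; 1,1,3,19,3,1,1,38, …], period ℓ=8 (even) → k=7
a_0=19:  p_0=19·1+0=19,  q_0=19·0+1=1
a_1=1:  p_1=1·19+1=20,  q_1=1·1+0=1
a_2=1:  p_2=1·20+19=39,  q_2=1·1+1=2
a_3=3:  p_3=3·39+20=137,  q_3=3·2+1=7
a_4=19:  p_4=19·137+39=2642,  q_4=19·7+2=135
a_5=3:  p_5=3·2642+137=8063,  q_5=3·135+7=412
a_6=1:  p_6=1·8063+2642=10705,  q_6=1·412+135=547
a_7=1:  p_7=1·10705+8063=18768,  q_7=1·547+412=959
→ (18768, 959).  Check: 18768²=352237824, 383·959²=352237823, difference 1.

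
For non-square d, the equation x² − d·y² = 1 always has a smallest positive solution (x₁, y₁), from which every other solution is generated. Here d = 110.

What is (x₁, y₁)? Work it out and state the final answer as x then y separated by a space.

[10; 2,20] for √110; ℓ=2 ⇒ convergent index 1
i=0: a=10 ⇒ p=10, q=1
i=1: a=2 ⇒ p=21, q=2
→ (21, 2).  Check: 21²=441, 110·2²=440, difference 1.

21 2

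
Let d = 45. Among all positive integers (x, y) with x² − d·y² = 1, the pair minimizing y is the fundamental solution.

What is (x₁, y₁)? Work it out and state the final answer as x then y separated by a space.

√45 → a₀=6, period (1,2,2,2,1,12); ℓ=6 even so k=5
k=0  a_k=6  p_k/q_k = 6/1
k=1  a_k=1  p_k/q_k = 7/1
k=2  a_k=2  p_k/q_k = 20/3
…
k=4  a_k=2  p_k/q_k = 114/17
k=5  a_k=1  p_k/q_k = 161/24
(x₁, y₁) = (161, 24);  161² − 45·24² = 1 ✓

161 24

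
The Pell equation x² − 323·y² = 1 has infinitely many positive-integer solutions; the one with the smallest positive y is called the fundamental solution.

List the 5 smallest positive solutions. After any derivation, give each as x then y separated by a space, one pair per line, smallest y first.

18 1
647 36
23274 1295
837217 46584
30116538 1675729

√323 → a₀=17, period (1,34); ℓ=2 even so k=1
i=0: a=17 ⇒ p=17, q=1
i=1: a=1 ⇒ p=18, q=1
(x₁, y₁) = (18, 1);  18² − 323·1² = 1 ✓
n=2: (18,1)∘(18,1) = (18·18+323·1·1, 18·1+1·18) = (647,36)
n=3: (647,36)∘(18,1) = (18·647+323·1·36, 18·36+1·647) = (23274,1295)
n=4: (23274,1295)∘(18,1) = (18·23274+323·1·1295, 18·1295+1·23274) = (837217,46584)
n=5: (837217,46584)∘(18,1) = (18·837217+323·1·46584, 18·46584+1·837217) = (30116538,1675729)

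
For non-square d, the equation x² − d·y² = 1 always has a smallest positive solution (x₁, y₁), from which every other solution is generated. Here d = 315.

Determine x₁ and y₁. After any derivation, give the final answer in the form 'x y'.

71 4

√315 → a₀=17, period (1,2,1,34); ℓ=4 even so k=3
i=0: a=17 ⇒ p=17, q=1
i=1: a=1 ⇒ p=18, q=1
i=2: a=2 ⇒ p=53, q=3
i=3: a=1 ⇒ p=71, q=4
(x₁, y₁) = (71, 4);  71² − 315·4² = 1 ✓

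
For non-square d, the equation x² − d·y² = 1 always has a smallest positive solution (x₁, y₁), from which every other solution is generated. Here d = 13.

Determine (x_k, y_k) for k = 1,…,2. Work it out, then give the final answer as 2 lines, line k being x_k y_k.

649 180
842401 233640

√13 = [3; 1,1,1,1,6, …], period ℓ=5 (odd) → k=9
a_0=3:  p_0=3·1+0=3,  q_0=3·0+1=1
…
a_2=1:  p_2=1·4+3=7,  q_2=1·1+1=2
a_3=1:  p_3=1·7+4=11,  q_3=1·2+1=3
a_4=1:  p_4=1·11+7=18,  q_4=1·3+2=5
a_5=6:  p_5=6·18+11=119,  q_5=6·5+3=33
a_6=1:  p_6=1·119+18=137,  q_6=1·33+5=38
a_7=1:  p_7=1·137+119=256,  q_7=1·38+33=71
a_8=1:  p_8=1·256+137=393,  q_8=1·71+38=109
a_9=1:  p_9=1·393+256=649,  q_9=1·109+71=180
fundamental: x₁=649, y₁=180  (since 421201 − 13·32400 = 1)
n=2: (649,180)∘(649,180) = (649·649+13·180·180, 649·180+180·649) = (842401,233640)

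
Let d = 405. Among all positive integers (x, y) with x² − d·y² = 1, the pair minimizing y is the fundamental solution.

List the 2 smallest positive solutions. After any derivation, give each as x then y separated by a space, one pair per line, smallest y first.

√405 = [20; 8,40, …], period ℓ=2 (even) → k=1
step 0: (20, 1)  from 20·(1,0) + (0,1)
step 1: (161, 8)  from 8·(20,1) + (1,0)
(x₁, y₁) = (161, 8);  161² − 405·8² = 1 ✓
(161+8√405)^2 = 51841 + 2576√405

161 8
51841 2576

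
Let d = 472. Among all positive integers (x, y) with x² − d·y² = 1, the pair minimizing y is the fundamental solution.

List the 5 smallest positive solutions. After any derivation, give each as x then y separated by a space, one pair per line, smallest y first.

√472 → a₀=21, period (1,2,1,1,1,…,2,1,42); ℓ=14 even so k=13
i=0: a=21 ⇒ p=21, q=1
…
i=6: a=4 ⇒ p=1108, q=51
…
i=9: a=1 ⇒ p=30003, q=1381
i=10: a=1 ⇒ p=54227, q=2496
…
i=12: a=2 ⇒ p=222687, q=10250
i=13: a=1 ⇒ p=306917, q=14127
(x₁, y₁) = (306917, 14127);  306917² − 472·14127² = 1 ✓
(x_2, y_2) = (306917·306917 + 472·14127·14127, 306917·14127 + 14127·306917) = (188396089777, 8671632918)
(x_3, y_3) = (306917·188396089777 + 472·14127·8671632918, 306917·8671632918 + 14127·188396089777) = (115643925371868101, 5322943120573485)
(x_4, y_4) = (306917·115643925371868101 + 472·14127·5322943120573485, 306917·5322943120573485 + 14127·115643925371868101) = (70986173286526887819457, 3267403467465432958572)
(x_5, y_5) = (306917·70986173286526887819457 + 472·14127·3267403467465432958572, 306917·3267403467465432958572 + 14127·70986173286526887819457) = (43573726693046301732396700037, 2005643340042853631571511563)

306917 14127
188396089777 8671632918
115643925371868101 5322943120573485
70986173286526887819457 3267403467465432958572
43573726693046301732396700037 2005643340042853631571511563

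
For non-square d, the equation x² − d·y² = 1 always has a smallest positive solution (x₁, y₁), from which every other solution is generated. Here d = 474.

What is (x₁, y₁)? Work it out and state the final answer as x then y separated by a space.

√474 = [21; 1,3,2,1,1,…,3,1,42, …], period ℓ=14 (even) → k=13
step 0: (21, 1)  from 21·(1,0) + (0,1)
…
step 8: (5813, 267)  from 1·(5051,232) + (762,35)
…
step 12: (149331, 6859)  from 3·(44218,2031) + (16677,766)
step 13: (193549, 8890)  from 1·(149331,6859) + (44218,2031)
(x₁, y₁) = (193549, 8890);  193549² − 474·8890² = 1 ✓

193549 8890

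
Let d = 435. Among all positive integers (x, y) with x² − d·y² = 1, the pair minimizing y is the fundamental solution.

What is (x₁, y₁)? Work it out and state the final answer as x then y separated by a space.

[20; 1,5,1,40] for √435; ℓ=4 ⇒ convergent index 3
i=0: a=20 ⇒ p=20, q=1
…
i=2: a=5 ⇒ p=125, q=6
i=3: a=1 ⇒ p=146, q=7
→ (146, 7).  Check: 146²=21316, 435·7²=21315, difference 1.

146 7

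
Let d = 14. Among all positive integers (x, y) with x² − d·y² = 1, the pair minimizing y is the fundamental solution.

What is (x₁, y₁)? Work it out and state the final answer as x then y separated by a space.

15 4

d=14: √d = [3; 1,2,1,6] (ℓ=4, even), read p_3/q_3
i=0: a=3 ⇒ p=3, q=1
…
i=2: a=2 ⇒ p=11, q=3
i=3: a=1 ⇒ p=15, q=4
→ (15, 4).  Check: 15²=225, 14·4²=224, difference 1.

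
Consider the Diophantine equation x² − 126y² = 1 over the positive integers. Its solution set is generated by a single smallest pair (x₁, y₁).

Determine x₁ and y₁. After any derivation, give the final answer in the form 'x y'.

449 40

√126 = [11; 4,2,4,22, …], period ℓ=4 (even) → k=3
i=0: a=11 ⇒ p=11, q=1
i=1: a=4 ⇒ p=45, q=4
i=2: a=2 ⇒ p=101, q=9
i=3: a=4 ⇒ p=449, q=40
→ (449, 40).  Check: 449²=201601, 126·40²=201600, difference 1.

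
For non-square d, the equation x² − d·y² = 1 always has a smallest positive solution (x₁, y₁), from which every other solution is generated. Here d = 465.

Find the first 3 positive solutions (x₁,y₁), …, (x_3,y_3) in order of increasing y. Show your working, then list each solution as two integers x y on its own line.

15871 736
503777281 23362112
15990898437631 741560158368

√465 → a₀=21, period (1,1,3,2,2,2,3,1,1,42); ℓ=10 even so k=9
a_0=21:  p_0=21·1+0=21,  q_0=21·0+1=1
…
a_2=1:  p_2=1·22+21=43,  q_2=1·1+1=2
…
a_4=2:  p_4=2·151+43=345,  q_4=2·7+2=16
a_5=2:  p_5=2·345+151=841,  q_5=2·16+7=39
a_6=2:  p_6=2·841+345=2027,  q_6=2·39+16=94
…
a_8=1:  p_8=1·6922+2027=8949,  q_8=1·321+94=415
a_9=1:  p_9=1·8949+6922=15871,  q_9=1·415+321=736
fundamental: x₁=15871, y₁=736  (since 251888641 − 465·541696 = 1)
(x_2, y_2) = (15871·15871 + 465·736·736, 15871·736 + 736·15871) = (503777281, 23362112)
(x_3, y_3) = (15871·503777281 + 465·736·23362112, 15871·23362112 + 736·503777281) = (15990898437631, 741560158368)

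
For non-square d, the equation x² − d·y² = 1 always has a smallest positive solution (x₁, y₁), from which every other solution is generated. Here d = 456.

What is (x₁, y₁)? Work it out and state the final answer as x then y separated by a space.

d=456: √d = [21; 2,1,4,1,2,42] (ℓ=6, even), read p_5/q_5
step 0: (21, 1)  from 21·(1,0) + (0,1)
…
step 4: (363, 17)  from 1·(299,14) + (64,3)
step 5: (1025, 48)  from 2·(363,17) + (299,14)
fundamental: x₁=1025, y₁=48  (since 1050625 − 456·2304 = 1)

1025 48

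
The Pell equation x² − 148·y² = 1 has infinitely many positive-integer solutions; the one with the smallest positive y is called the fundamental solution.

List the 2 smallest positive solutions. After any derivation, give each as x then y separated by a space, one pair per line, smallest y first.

73 6
10657 876

√148 = [12; 6,24, …], period ℓ=2 (even) → k=1
i=0: a=12 ⇒ p=12, q=1
i=1: a=6 ⇒ p=73, q=6
(x₁, y₁) = (73, 6);  73² − 148·6² = 1 ✓
(x_2, y_2) = (73·73 + 148·6·6, 73·6 + 6·73) = (10657, 876)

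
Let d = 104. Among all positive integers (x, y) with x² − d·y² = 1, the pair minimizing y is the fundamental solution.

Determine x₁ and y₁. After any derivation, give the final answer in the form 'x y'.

51 5

d=104: √d = [10; 5,20] (ℓ=2, even), read p_1/q_1
step 0: (10, 1)  from 10·(1,0) + (0,1)
step 1: (51, 5)  from 5·(10,1) + (1,0)
(x₁, y₁) = (51, 5);  51² − 104·5² = 1 ✓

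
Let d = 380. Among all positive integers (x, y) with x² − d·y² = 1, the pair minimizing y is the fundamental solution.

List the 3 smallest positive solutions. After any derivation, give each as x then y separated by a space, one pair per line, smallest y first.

d=380: √d = [19; 2,38] (ℓ=2, even), read p_1/q_1
step 0: (19, 1)  from 19·(1,0) + (0,1)
step 1: (39, 2)  from 2·(19,1) + (1,0)
(x₁, y₁) = (39, 2);  39² − 380·2² = 1 ✓
(x_2, y_2) = (39·39 + 380·2·2, 39·2 + 2·39) = (3041, 156)
(x_3, y_3) = (39·3041 + 380·2·156, 39·156 + 2·3041) = (237159, 12166)

39 2
3041 156
237159 12166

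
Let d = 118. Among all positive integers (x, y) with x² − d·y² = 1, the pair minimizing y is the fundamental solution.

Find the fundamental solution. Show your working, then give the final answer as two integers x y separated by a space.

306917 28254

√118 → a₀=10, period (1,6,3,2,10,2,3,6,1,20); ℓ=10 even so k=9
step 0: (10, 1)  from 10·(1,0) + (0,1)
…
step 4: (554, 51)  from 2·(239,22) + (76,7)
…
step 6: (12112, 1115)  from 2·(5779,532) + (554,51)
step 7: (42115, 3877)  from 3·(12112,1115) + (5779,532)
step 8: (264802, 24377)  from 6·(42115,3877) + (12112,1115)
step 9: (306917, 28254)  from 1·(264802,24377) + (42115,3877)
(x₁, y₁) = (306917, 28254);  306917² − 118·28254² = 1 ✓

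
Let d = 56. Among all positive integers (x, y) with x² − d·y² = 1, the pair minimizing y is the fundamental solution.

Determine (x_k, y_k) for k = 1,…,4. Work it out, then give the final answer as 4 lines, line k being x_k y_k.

√56 → a₀=7, period (2,14); ℓ=2 even so k=1
step 0: (7, 1)  from 7·(1,0) + (0,1)
step 1: (15, 2)  from 2·(7,1) + (1,0)
(x₁, y₁) = (15, 2);  15² − 56·2² = 1 ✓
n=2: (15,2)∘(15,2) = (15·15+56·2·2, 15·2+2·15) = (449,60)
n=3: (449,60)∘(15,2) = (15·449+56·2·60, 15·60+2·449) = (13455,1798)
n=4: (13455,1798)∘(15,2) = (15·13455+56·2·1798, 15·1798+2·13455) = (403201,53880)

15 2
449 60
13455 1798
403201 53880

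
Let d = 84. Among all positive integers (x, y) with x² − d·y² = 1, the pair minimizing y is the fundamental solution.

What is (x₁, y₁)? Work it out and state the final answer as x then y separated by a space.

55 6

√84 = [9; 6,18, …], period ℓ=2 (even) → k=1
i=0: a=9 ⇒ p=9, q=1
i=1: a=6 ⇒ p=55, q=6
fundamental: x₁=55, y₁=6  (since 3025 − 84·36 = 1)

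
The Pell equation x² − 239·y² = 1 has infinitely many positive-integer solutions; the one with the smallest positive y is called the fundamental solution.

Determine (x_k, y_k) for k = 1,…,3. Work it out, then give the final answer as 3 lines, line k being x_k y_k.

[15; 2,5,1,2,4,15,4,2,1,5,2,30] for √239; ℓ=12 ⇒ convergent index 11
k=0  a_k=15  p_k/q_k = 15/1
k=1  a_k=2  p_k/q_k = 31/2
k=2  a_k=5  p_k/q_k = 170/11
k=3  a_k=1  p_k/q_k = 201/13
…
k=5  a_k=4  p_k/q_k = 2489/161
k=6  a_k=15  p_k/q_k = 37907/2452
k=7  a_k=4  p_k/q_k = 154117/9969
k=8  a_k=2  p_k/q_k = 346141/22390
k=9  a_k=1  p_k/q_k = 500258/32359
k=10  a_k=5  p_k/q_k = 2847431/184185
k=11  a_k=2  p_k/q_k = 6195120/400729
→ (6195120, 400729).  Check: 6195120²=38379511814400, 239·400729²=38379511814399, difference 1.
(x_2, y_2) = (6195120·6195120 + 239·400729·400729, 6195120·400729 + 400729·6195120) = (76759023628799, 4965128484960)
(x_3, y_3) = (6195120·76759023628799 + 239·400729·4965128484960, 6195120·4965128484960 + 400729·76759023628799) = (951062724926484326640, 61519133559490389671)

6195120 400729
76759023628799 4965128484960
951062724926484326640 61519133559490389671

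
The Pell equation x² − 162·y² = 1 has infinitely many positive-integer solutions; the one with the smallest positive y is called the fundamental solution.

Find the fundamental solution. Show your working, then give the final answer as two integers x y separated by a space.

√162 → a₀=12, period (1,2,1,2,12,2,1,2,1,24); ℓ=10 even so k=9
step 0: (12, 1)  from 12·(1,0) + (0,1)
…
step 2: (38, 3)  from 2·(13,1) + (12,1)
…
step 4: (140, 11)  from 2·(51,4) + (38,3)
…
step 7: (5333, 419)  from 1·(3602,283) + (1731,136)
step 8: (14268, 1121)  from 2·(5333,419) + (3602,283)
step 9: (19601, 1540)  from 1·(14268,1121) + (5333,419)
→ (19601, 1540).  Check: 19601²=384199201, 162·1540²=384199200, difference 1.

19601 1540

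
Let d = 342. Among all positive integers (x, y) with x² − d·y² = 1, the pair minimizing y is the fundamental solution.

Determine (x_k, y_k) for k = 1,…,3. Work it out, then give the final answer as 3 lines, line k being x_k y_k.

37 2
2737 148
202501 10950

[18; 2,36] for √342; ℓ=2 ⇒ convergent index 1
i=0: a=18 ⇒ p=18, q=1
i=1: a=2 ⇒ p=37, q=2
fundamental: x₁=37, y₁=2  (since 1369 − 342·4 = 1)
n=2: (37,2)∘(37,2) = (37·37+342·2·2, 37·2+2·37) = (2737,148)
n=3: (2737,148)∘(37,2) = (37·2737+342·2·148, 37·148+2·2737) = (202501,10950)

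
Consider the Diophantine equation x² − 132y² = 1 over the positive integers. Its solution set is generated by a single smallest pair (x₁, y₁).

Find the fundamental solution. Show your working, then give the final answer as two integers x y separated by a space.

23 2

√132 = [11; 2,22, …], period ℓ=2 (even) → k=1
a_0=11:  p_0=11·1+0=11,  q_0=11·0+1=1
a_1=2:  p_1=2·11+1=23,  q_1=2·1+0=2
→ (23, 2).  Check: 23²=529, 132·2²=528, difference 1.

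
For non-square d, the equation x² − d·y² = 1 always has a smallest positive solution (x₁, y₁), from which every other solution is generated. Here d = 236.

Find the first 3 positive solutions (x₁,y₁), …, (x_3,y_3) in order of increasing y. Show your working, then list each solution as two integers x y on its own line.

561799 36570
631236232801 41089978860
709255768702176199 46168618067101710

d=236: √d = [15; 2,1,3,5,1,6,1,5,3,1,2,30] (ℓ=12, even), read p_11/q_11
step 0: (15, 1)  from 15·(1,0) + (0,1)
step 1: (31, 2)  from 2·(15,1) + (1,0)
step 2: (46, 3)  from 1·(31,2) + (15,1)
step 3: (169, 11)  from 3·(46,3) + (31,2)
step 4: (891, 58)  from 5·(169,11) + (46,3)
step 5: (1060, 69)  from 1·(891,58) + (169,11)
step 6: (7251, 472)  from 6·(1060,69) + (891,58)
…
step 8: (48806, 3177)  from 5·(8311,541) + (7251,472)
…
step 10: (203535, 13249)  from 1·(154729,10072) + (48806,3177)
step 11: (561799, 36570)  from 2·(203535,13249) + (154729,10072)
→ (561799, 36570).  Check: 561799²=315618116401, 236·36570²=315618116400, difference 1.
(x_2, y_2) = (561799·561799 + 236·36570·36570, 561799·36570 + 36570·561799) = (631236232801, 41089978860)
(x_3, y_3) = (561799·631236232801 + 236·36570·41089978860, 561799·41089978860 + 36570·631236232801) = (709255768702176199, 46168618067101710)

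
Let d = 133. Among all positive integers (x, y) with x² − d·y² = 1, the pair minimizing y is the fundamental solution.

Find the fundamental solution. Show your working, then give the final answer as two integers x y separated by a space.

d=133: √d = [11; 1,1,7,5,1,…,1,1,22] (ℓ=16, even), read p_15/q_15
step 0: (11, 1)  from 11·(1,0) + (0,1)
step 1: (12, 1)  from 1·(11,1) + (1,0)
step 2: (23, 2)  from 1·(12,1) + (11,1)
step 3: (173, 15)  from 7·(23,2) + (12,1)
step 4: (888, 77)  from 5·(173,15) + (23,2)
step 5: (1061, 92)  from 1·(888,77) + (173,15)
…
step 8: (7969, 691)  from 2·(3010,261) + (1949,169)
step 9: (10979, 952)  from 1·(7969,691) + (3010,261)
…
step 11: (29927, 2595)  from 1·(18948,1643) + (10979,952)
step 12: (168583, 14618)  from 5·(29927,2595) + (18948,1643)
step 13: (1210008, 104921)  from 7·(168583,14618) + (29927,2595)
step 14: (1378591, 119539)  from 1·(1210008,104921) + (168583,14618)
step 15: (2588599, 224460)  from 1·(1378591,119539) + (1210008,104921)
(x₁, y₁) = (2588599, 224460);  2588599² − 133·224460² = 1 ✓

2588599 224460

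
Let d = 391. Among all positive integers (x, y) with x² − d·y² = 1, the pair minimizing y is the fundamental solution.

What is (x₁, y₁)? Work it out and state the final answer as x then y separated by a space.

7338680 371133

√391 = [19; 1,3,2,2,1,…,3,1,38, …], period ℓ=16 (even) → k=15
step 0: (19, 1)  from 19·(1,0) + (0,1)
…
step 2: (79, 4)  from 3·(20,1) + (19,1)
step 3: (178, 9)  from 2·(79,4) + (20,1)
step 4: (435, 22)  from 2·(178,9) + (79,4)
step 5: (613, 31)  from 1·(435,22) + (178,9)
step 6: (1048, 53)  from 1·(613,31) + (435,22)
step 7: (2709, 137)  from 2·(1048,53) + (613,31)
step 8: (52519, 2656)  from 19·(2709,137) + (1048,53)
step 9: (107747, 5449)  from 2·(52519,2656) + (2709,137)
step 10: (160266, 8105)  from 1·(107747,5449) + (52519,2656)
…
step 12: (696292, 35213)  from 2·(268013,13554) + (160266,8105)
step 13: (1660597, 83980)  from 2·(696292,35213) + (268013,13554)
step 14: (5678083, 287153)  from 3·(1660597,83980) + (696292,35213)
step 15: (7338680, 371133)  from 1·(5678083,287153) + (1660597,83980)
(x₁, y₁) = (7338680, 371133);  7338680² − 391·371133² = 1 ✓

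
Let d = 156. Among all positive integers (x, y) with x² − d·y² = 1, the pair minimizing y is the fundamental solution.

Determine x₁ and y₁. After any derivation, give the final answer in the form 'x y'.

25 2

√156 = [12; 2,24, …], period ℓ=2 (even) → k=1
step 0: (12, 1)  from 12·(1,0) + (0,1)
step 1: (25, 2)  from 2·(12,1) + (1,0)
→ (25, 2).  Check: 25²=625, 156·2²=624, difference 1.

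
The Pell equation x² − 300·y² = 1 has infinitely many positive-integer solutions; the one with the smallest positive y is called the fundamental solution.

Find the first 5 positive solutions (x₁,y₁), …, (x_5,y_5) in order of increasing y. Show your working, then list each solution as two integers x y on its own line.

1351 78
3650401 210756
9863382151 569462634
26650854921601 1538687826312
72010600134783751 4157533937232390

√300 → a₀=17, period (3,8,3,34); ℓ=4 even so k=3
a_0=17:  p_0=17·1+0=17,  q_0=17·0+1=1
a_1=3:  p_1=3·17+1=52,  q_1=3·1+0=3
a_2=8:  p_2=8·52+17=433,  q_2=8·3+1=25
a_3=3:  p_3=3·433+52=1351,  q_3=3·25+3=78
→ (1351, 78).  Check: 1351²=1825201, 300·78²=1825200, difference 1.
n=2: (1351,78)∘(1351,78) = (1351·1351+300·78·78, 1351·78+78·1351) = (3650401,210756)
n=3: (3650401,210756)∘(1351,78) = (1351·3650401+300·78·210756, 1351·210756+78·3650401) = (9863382151,569462634)
n=4: (9863382151,569462634)∘(1351,78) = (1351·9863382151+300·78·569462634, 1351·569462634+78·9863382151) = (26650854921601,1538687826312)
n=5: (26650854921601,1538687826312)∘(1351,78) = (1351·26650854921601+300·78·1538687826312, 1351·1538687826312+78·26650854921601) = (72010600134783751,4157533937232390)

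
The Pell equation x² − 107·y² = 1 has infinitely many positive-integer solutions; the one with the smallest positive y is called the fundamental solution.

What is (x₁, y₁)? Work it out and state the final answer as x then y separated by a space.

√107 = [10; 2,1,9,1,2,20, …], period ℓ=6 (even) → k=5
step 0: (10, 1)  from 10·(1,0) + (0,1)
step 1: (21, 2)  from 2·(10,1) + (1,0)
…
step 4: (331, 32)  from 1·(300,29) + (31,3)
step 5: (962, 93)  from 2·(331,32) + (300,29)
fundamental: x₁=962, y₁=93  (since 925444 − 107·8649 = 1)

962 93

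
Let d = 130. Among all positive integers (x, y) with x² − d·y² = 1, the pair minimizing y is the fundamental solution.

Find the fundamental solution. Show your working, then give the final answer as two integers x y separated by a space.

6499 570

d=130: √d = [11; 2,2,22] (ℓ=3, odd), read p_5/q_5
k=0  a_k=11  p_k/q_k = 11/1
…
k=2  a_k=2  p_k/q_k = 57/5
…
k=4  a_k=2  p_k/q_k = 2611/229
k=5  a_k=2  p_k/q_k = 6499/570
(x₁, y₁) = (6499, 570);  6499² − 130·570² = 1 ✓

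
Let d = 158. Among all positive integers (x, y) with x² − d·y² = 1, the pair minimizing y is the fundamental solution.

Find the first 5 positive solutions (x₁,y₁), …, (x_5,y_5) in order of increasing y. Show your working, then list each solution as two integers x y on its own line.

√158 → a₀=12, period (1,1,3,12,3,1,1,24); ℓ=8 even so k=7
k=0  a_k=12  p_k/q_k = 12/1
k=1  a_k=1  p_k/q_k = 13/1
k=2  a_k=1  p_k/q_k = 25/2
k=3  a_k=3  p_k/q_k = 88/7
…
k=5  a_k=3  p_k/q_k = 3331/265
k=6  a_k=1  p_k/q_k = 4412/351
k=7  a_k=1  p_k/q_k = 7743/616
fundamental: x₁=7743, y₁=616  (since 59954049 − 158·379456 = 1)
(x_2, y_2) = (7743·7743 + 158·616·616, 7743·616 + 616·7743) = (119908097, 9539376)
(x_3, y_3) = (7743·119908097 + 158·616·9539376, 7743·9539376 + 616·119908097) = (1856896782399, 147726776120)
(x_4, y_4) = (7743·1856896782399 + 158·616·147726776120, 7743·147726776120 + 616·1856896782399) = (28755903452322817, 2287696845454944)
(x_5, y_5) = (7743·28755903452322817 + 158·616·2287696845454944, 7743·2287696845454944 + 616·28755903452322817) = (445313919005774361663, 35427273200988486664)

7743 616
119908097 9539376
1856896782399 147726776120
28755903452322817 2287696845454944
445313919005774361663 35427273200988486664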